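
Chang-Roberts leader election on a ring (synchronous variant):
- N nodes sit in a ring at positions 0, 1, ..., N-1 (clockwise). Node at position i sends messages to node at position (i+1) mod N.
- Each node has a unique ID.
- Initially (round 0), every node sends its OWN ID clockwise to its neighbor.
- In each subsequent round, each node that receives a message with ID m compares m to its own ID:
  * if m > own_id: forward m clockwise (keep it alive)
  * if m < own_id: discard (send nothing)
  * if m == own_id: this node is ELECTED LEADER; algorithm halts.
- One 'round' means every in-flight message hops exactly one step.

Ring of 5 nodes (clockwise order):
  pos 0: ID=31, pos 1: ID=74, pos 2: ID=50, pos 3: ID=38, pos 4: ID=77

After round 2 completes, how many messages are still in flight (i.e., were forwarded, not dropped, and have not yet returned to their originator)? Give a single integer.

Round 1: pos1(id74) recv 31: drop; pos2(id50) recv 74: fwd; pos3(id38) recv 50: fwd; pos4(id77) recv 38: drop; pos0(id31) recv 77: fwd
Round 2: pos3(id38) recv 74: fwd; pos4(id77) recv 50: drop; pos1(id74) recv 77: fwd
After round 2: 2 messages still in flight

Answer: 2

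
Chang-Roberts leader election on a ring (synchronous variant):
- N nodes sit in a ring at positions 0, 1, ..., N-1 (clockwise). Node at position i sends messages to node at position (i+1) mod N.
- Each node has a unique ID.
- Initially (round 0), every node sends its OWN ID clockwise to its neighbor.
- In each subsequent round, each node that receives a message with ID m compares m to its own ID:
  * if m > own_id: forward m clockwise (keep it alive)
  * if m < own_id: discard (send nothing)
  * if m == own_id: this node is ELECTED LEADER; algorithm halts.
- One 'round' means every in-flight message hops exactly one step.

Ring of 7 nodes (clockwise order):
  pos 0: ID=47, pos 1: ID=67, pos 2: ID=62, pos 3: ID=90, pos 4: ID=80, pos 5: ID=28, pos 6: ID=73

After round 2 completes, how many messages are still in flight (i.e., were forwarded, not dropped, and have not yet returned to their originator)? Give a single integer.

Round 1: pos1(id67) recv 47: drop; pos2(id62) recv 67: fwd; pos3(id90) recv 62: drop; pos4(id80) recv 90: fwd; pos5(id28) recv 80: fwd; pos6(id73) recv 28: drop; pos0(id47) recv 73: fwd
Round 2: pos3(id90) recv 67: drop; pos5(id28) recv 90: fwd; pos6(id73) recv 80: fwd; pos1(id67) recv 73: fwd
After round 2: 3 messages still in flight

Answer: 3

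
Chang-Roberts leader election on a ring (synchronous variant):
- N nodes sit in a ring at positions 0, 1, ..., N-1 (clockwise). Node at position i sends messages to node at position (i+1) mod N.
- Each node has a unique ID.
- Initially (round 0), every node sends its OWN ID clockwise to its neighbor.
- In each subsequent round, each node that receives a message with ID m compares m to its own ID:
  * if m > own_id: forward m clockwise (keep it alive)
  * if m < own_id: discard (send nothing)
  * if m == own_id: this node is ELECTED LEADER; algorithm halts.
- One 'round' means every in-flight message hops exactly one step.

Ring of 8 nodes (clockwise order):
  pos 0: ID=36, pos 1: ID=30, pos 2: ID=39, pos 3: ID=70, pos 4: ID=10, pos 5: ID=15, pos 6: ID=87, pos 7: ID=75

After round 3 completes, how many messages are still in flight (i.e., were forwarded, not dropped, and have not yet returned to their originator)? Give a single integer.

Answer: 2

Derivation:
Round 1: pos1(id30) recv 36: fwd; pos2(id39) recv 30: drop; pos3(id70) recv 39: drop; pos4(id10) recv 70: fwd; pos5(id15) recv 10: drop; pos6(id87) recv 15: drop; pos7(id75) recv 87: fwd; pos0(id36) recv 75: fwd
Round 2: pos2(id39) recv 36: drop; pos5(id15) recv 70: fwd; pos0(id36) recv 87: fwd; pos1(id30) recv 75: fwd
Round 3: pos6(id87) recv 70: drop; pos1(id30) recv 87: fwd; pos2(id39) recv 75: fwd
After round 3: 2 messages still in flight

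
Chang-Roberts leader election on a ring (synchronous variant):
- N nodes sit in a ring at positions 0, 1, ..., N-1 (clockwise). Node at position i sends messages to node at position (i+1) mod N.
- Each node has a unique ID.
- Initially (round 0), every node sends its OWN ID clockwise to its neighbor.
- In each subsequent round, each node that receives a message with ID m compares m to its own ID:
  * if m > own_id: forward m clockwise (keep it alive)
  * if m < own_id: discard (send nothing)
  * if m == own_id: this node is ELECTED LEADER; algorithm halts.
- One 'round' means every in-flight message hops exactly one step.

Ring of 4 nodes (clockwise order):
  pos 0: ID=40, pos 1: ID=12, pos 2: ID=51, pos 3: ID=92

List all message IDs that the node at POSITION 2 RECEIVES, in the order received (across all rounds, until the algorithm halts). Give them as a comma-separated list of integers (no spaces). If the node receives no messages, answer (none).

Answer: 12,40,92

Derivation:
Round 1: pos1(id12) recv 40: fwd; pos2(id51) recv 12: drop; pos3(id92) recv 51: drop; pos0(id40) recv 92: fwd
Round 2: pos2(id51) recv 40: drop; pos1(id12) recv 92: fwd
Round 3: pos2(id51) recv 92: fwd
Round 4: pos3(id92) recv 92: ELECTED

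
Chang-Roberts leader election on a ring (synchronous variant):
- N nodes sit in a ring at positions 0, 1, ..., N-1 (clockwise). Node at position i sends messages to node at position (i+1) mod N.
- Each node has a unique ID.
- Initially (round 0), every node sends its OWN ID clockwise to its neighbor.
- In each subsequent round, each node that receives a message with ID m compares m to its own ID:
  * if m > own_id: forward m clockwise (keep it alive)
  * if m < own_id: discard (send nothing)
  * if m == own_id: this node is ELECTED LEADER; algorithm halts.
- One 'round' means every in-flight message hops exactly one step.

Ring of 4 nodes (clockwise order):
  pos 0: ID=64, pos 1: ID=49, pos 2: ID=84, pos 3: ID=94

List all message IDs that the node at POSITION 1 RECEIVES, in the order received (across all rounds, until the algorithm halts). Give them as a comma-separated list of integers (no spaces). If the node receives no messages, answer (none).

Answer: 64,94

Derivation:
Round 1: pos1(id49) recv 64: fwd; pos2(id84) recv 49: drop; pos3(id94) recv 84: drop; pos0(id64) recv 94: fwd
Round 2: pos2(id84) recv 64: drop; pos1(id49) recv 94: fwd
Round 3: pos2(id84) recv 94: fwd
Round 4: pos3(id94) recv 94: ELECTED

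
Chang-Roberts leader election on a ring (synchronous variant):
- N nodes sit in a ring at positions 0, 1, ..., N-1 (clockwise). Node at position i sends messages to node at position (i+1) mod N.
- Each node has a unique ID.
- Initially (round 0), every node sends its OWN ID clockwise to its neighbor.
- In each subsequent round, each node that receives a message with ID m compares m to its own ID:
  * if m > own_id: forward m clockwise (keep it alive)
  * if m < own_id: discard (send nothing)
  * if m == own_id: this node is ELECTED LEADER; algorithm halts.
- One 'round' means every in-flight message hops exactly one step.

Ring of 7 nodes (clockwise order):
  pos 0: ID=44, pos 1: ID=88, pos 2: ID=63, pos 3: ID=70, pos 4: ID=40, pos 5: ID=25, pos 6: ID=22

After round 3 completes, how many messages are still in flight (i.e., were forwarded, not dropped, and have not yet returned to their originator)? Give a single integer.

Answer: 2

Derivation:
Round 1: pos1(id88) recv 44: drop; pos2(id63) recv 88: fwd; pos3(id70) recv 63: drop; pos4(id40) recv 70: fwd; pos5(id25) recv 40: fwd; pos6(id22) recv 25: fwd; pos0(id44) recv 22: drop
Round 2: pos3(id70) recv 88: fwd; pos5(id25) recv 70: fwd; pos6(id22) recv 40: fwd; pos0(id44) recv 25: drop
Round 3: pos4(id40) recv 88: fwd; pos6(id22) recv 70: fwd; pos0(id44) recv 40: drop
After round 3: 2 messages still in flight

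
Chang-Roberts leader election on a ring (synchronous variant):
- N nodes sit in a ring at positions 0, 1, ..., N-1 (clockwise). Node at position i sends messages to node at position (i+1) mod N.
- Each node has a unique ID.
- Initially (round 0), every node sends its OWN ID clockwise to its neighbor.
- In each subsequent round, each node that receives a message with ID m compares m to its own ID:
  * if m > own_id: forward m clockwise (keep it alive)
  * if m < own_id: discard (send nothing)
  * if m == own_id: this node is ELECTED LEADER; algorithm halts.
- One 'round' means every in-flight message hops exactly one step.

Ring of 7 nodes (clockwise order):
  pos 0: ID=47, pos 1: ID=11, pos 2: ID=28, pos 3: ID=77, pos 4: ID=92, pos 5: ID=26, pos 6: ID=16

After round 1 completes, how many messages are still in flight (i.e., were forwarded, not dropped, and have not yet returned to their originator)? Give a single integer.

Round 1: pos1(id11) recv 47: fwd; pos2(id28) recv 11: drop; pos3(id77) recv 28: drop; pos4(id92) recv 77: drop; pos5(id26) recv 92: fwd; pos6(id16) recv 26: fwd; pos0(id47) recv 16: drop
After round 1: 3 messages still in flight

Answer: 3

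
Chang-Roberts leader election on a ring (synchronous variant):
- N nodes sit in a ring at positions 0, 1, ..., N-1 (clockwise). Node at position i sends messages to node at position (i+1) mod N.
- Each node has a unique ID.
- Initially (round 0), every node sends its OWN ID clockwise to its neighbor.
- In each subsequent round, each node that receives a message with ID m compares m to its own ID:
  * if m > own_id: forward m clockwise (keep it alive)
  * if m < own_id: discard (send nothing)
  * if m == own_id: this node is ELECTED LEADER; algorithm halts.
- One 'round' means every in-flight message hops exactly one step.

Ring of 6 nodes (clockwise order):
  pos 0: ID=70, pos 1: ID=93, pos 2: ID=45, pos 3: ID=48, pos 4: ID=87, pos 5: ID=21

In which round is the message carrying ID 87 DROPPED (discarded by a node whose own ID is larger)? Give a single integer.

Answer: 3

Derivation:
Round 1: pos1(id93) recv 70: drop; pos2(id45) recv 93: fwd; pos3(id48) recv 45: drop; pos4(id87) recv 48: drop; pos5(id21) recv 87: fwd; pos0(id70) recv 21: drop
Round 2: pos3(id48) recv 93: fwd; pos0(id70) recv 87: fwd
Round 3: pos4(id87) recv 93: fwd; pos1(id93) recv 87: drop
Round 4: pos5(id21) recv 93: fwd
Round 5: pos0(id70) recv 93: fwd
Round 6: pos1(id93) recv 93: ELECTED
Message ID 87 originates at pos 4; dropped at pos 1 in round 3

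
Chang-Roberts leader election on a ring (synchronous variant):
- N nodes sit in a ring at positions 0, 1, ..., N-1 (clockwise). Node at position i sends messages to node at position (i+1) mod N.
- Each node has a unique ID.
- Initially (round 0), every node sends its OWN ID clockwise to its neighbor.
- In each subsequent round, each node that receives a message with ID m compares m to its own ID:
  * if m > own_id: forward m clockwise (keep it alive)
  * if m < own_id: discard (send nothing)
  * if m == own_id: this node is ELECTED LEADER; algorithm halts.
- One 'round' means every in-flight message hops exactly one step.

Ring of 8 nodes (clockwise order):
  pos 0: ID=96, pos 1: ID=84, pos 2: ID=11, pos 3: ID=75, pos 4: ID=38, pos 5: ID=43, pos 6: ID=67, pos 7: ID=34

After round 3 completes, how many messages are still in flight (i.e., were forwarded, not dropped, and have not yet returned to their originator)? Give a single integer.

Round 1: pos1(id84) recv 96: fwd; pos2(id11) recv 84: fwd; pos3(id75) recv 11: drop; pos4(id38) recv 75: fwd; pos5(id43) recv 38: drop; pos6(id67) recv 43: drop; pos7(id34) recv 67: fwd; pos0(id96) recv 34: drop
Round 2: pos2(id11) recv 96: fwd; pos3(id75) recv 84: fwd; pos5(id43) recv 75: fwd; pos0(id96) recv 67: drop
Round 3: pos3(id75) recv 96: fwd; pos4(id38) recv 84: fwd; pos6(id67) recv 75: fwd
After round 3: 3 messages still in flight

Answer: 3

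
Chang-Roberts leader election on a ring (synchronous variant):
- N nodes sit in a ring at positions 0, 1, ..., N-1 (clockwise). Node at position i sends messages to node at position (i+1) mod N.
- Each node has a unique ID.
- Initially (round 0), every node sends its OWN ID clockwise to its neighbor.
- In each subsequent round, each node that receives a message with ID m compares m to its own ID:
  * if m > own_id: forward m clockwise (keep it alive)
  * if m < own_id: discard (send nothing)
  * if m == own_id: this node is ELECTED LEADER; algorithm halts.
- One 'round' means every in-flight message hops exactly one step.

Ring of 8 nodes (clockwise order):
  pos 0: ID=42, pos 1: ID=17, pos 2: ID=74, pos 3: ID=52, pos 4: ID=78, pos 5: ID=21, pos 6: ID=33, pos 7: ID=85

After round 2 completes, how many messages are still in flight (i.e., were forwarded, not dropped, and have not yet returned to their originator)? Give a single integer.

Answer: 2

Derivation:
Round 1: pos1(id17) recv 42: fwd; pos2(id74) recv 17: drop; pos3(id52) recv 74: fwd; pos4(id78) recv 52: drop; pos5(id21) recv 78: fwd; pos6(id33) recv 21: drop; pos7(id85) recv 33: drop; pos0(id42) recv 85: fwd
Round 2: pos2(id74) recv 42: drop; pos4(id78) recv 74: drop; pos6(id33) recv 78: fwd; pos1(id17) recv 85: fwd
After round 2: 2 messages still in flight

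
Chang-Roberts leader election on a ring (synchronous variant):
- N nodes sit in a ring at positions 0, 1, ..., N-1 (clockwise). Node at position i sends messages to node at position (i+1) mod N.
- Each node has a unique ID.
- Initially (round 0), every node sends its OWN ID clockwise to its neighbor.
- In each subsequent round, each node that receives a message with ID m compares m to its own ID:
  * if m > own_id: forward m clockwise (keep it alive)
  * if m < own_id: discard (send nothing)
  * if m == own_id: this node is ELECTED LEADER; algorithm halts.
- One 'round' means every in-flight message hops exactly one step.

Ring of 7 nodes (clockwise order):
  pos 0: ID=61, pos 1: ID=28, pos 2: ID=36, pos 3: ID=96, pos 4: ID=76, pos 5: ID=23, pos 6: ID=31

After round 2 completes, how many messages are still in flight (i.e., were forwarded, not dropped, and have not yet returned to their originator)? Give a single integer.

Round 1: pos1(id28) recv 61: fwd; pos2(id36) recv 28: drop; pos3(id96) recv 36: drop; pos4(id76) recv 96: fwd; pos5(id23) recv 76: fwd; pos6(id31) recv 23: drop; pos0(id61) recv 31: drop
Round 2: pos2(id36) recv 61: fwd; pos5(id23) recv 96: fwd; pos6(id31) recv 76: fwd
After round 2: 3 messages still in flight

Answer: 3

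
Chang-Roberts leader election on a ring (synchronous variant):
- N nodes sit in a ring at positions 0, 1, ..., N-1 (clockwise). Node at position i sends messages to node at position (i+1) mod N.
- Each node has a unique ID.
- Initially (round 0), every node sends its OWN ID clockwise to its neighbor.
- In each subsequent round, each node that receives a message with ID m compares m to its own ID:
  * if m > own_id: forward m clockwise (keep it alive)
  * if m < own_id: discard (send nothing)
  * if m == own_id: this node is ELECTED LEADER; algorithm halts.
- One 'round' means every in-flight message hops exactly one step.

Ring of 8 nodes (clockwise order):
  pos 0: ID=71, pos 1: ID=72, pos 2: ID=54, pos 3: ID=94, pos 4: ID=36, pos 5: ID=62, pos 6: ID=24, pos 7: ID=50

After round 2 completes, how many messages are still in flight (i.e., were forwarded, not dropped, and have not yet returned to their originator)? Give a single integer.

Round 1: pos1(id72) recv 71: drop; pos2(id54) recv 72: fwd; pos3(id94) recv 54: drop; pos4(id36) recv 94: fwd; pos5(id62) recv 36: drop; pos6(id24) recv 62: fwd; pos7(id50) recv 24: drop; pos0(id71) recv 50: drop
Round 2: pos3(id94) recv 72: drop; pos5(id62) recv 94: fwd; pos7(id50) recv 62: fwd
After round 2: 2 messages still in flight

Answer: 2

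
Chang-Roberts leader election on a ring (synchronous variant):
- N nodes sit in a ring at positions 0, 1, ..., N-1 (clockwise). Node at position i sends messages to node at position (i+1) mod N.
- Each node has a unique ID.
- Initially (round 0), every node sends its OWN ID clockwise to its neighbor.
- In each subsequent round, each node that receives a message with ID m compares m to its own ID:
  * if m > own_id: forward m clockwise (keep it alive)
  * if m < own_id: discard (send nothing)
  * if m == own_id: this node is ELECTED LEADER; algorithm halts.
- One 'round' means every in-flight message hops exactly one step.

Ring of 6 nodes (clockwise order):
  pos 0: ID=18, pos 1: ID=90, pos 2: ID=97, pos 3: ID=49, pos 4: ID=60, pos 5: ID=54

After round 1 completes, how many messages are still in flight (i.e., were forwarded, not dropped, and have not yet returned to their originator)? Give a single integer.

Round 1: pos1(id90) recv 18: drop; pos2(id97) recv 90: drop; pos3(id49) recv 97: fwd; pos4(id60) recv 49: drop; pos5(id54) recv 60: fwd; pos0(id18) recv 54: fwd
After round 1: 3 messages still in flight

Answer: 3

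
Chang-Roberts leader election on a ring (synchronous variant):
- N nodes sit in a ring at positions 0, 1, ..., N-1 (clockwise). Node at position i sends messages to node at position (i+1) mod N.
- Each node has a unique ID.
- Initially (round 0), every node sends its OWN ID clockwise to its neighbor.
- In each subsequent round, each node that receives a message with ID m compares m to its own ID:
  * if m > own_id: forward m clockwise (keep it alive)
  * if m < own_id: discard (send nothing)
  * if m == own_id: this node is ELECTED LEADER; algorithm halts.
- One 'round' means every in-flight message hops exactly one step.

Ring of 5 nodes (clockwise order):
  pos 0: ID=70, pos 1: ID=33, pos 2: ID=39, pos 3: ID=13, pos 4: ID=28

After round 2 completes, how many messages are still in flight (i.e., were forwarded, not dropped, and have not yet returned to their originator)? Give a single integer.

Round 1: pos1(id33) recv 70: fwd; pos2(id39) recv 33: drop; pos3(id13) recv 39: fwd; pos4(id28) recv 13: drop; pos0(id70) recv 28: drop
Round 2: pos2(id39) recv 70: fwd; pos4(id28) recv 39: fwd
After round 2: 2 messages still in flight

Answer: 2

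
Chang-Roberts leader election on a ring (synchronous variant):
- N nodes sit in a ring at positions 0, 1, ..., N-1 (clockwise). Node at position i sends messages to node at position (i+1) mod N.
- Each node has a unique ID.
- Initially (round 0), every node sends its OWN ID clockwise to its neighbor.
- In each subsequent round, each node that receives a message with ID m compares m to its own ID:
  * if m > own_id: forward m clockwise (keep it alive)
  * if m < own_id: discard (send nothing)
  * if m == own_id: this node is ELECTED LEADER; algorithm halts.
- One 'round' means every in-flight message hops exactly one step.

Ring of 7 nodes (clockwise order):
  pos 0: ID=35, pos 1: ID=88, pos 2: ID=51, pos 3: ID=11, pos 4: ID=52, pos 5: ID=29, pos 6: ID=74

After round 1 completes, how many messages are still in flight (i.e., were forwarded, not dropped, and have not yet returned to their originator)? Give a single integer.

Answer: 4

Derivation:
Round 1: pos1(id88) recv 35: drop; pos2(id51) recv 88: fwd; pos3(id11) recv 51: fwd; pos4(id52) recv 11: drop; pos5(id29) recv 52: fwd; pos6(id74) recv 29: drop; pos0(id35) recv 74: fwd
After round 1: 4 messages still in flight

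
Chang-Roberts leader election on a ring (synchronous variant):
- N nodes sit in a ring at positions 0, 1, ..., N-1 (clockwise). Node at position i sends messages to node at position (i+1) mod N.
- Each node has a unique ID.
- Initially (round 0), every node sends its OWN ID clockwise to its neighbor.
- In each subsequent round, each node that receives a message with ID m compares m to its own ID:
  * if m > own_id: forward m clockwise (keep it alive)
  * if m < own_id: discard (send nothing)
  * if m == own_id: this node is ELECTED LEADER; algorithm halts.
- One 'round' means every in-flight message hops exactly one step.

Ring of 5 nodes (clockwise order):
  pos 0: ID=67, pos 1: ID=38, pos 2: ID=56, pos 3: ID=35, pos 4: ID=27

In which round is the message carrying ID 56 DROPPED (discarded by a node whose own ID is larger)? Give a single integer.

Answer: 3

Derivation:
Round 1: pos1(id38) recv 67: fwd; pos2(id56) recv 38: drop; pos3(id35) recv 56: fwd; pos4(id27) recv 35: fwd; pos0(id67) recv 27: drop
Round 2: pos2(id56) recv 67: fwd; pos4(id27) recv 56: fwd; pos0(id67) recv 35: drop
Round 3: pos3(id35) recv 67: fwd; pos0(id67) recv 56: drop
Round 4: pos4(id27) recv 67: fwd
Round 5: pos0(id67) recv 67: ELECTED
Message ID 56 originates at pos 2; dropped at pos 0 in round 3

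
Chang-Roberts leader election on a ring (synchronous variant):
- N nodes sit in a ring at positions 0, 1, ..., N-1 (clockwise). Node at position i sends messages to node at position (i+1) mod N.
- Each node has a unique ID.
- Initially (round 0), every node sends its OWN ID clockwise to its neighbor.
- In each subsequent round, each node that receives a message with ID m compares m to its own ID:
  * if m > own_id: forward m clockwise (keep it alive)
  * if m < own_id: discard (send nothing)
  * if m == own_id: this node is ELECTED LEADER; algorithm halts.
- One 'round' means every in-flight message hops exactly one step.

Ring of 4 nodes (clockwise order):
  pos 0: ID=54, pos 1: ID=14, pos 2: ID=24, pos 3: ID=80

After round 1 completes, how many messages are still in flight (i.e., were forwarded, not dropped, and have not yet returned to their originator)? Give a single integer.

Answer: 2

Derivation:
Round 1: pos1(id14) recv 54: fwd; pos2(id24) recv 14: drop; pos3(id80) recv 24: drop; pos0(id54) recv 80: fwd
After round 1: 2 messages still in flight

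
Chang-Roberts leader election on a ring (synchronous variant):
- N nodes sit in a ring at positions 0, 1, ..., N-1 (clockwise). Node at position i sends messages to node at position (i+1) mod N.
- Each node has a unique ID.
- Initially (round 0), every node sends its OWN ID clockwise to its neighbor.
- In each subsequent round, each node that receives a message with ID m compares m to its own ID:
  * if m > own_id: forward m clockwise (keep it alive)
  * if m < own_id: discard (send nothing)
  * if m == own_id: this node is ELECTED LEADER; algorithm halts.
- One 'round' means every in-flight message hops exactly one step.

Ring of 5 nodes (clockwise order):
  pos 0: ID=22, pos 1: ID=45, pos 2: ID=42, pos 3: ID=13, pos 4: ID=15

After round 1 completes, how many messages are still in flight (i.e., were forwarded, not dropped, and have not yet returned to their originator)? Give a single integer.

Answer: 2

Derivation:
Round 1: pos1(id45) recv 22: drop; pos2(id42) recv 45: fwd; pos3(id13) recv 42: fwd; pos4(id15) recv 13: drop; pos0(id22) recv 15: drop
After round 1: 2 messages still in flight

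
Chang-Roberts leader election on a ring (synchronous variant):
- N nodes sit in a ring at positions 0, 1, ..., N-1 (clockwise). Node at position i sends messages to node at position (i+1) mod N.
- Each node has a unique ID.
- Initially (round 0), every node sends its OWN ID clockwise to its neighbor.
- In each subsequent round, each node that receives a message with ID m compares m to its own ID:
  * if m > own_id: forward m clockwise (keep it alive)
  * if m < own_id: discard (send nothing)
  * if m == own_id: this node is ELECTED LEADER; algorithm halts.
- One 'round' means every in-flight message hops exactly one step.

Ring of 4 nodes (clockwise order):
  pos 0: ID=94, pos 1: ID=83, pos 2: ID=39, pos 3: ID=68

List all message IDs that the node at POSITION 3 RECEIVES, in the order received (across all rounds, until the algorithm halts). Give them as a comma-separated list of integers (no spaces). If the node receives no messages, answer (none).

Answer: 39,83,94

Derivation:
Round 1: pos1(id83) recv 94: fwd; pos2(id39) recv 83: fwd; pos3(id68) recv 39: drop; pos0(id94) recv 68: drop
Round 2: pos2(id39) recv 94: fwd; pos3(id68) recv 83: fwd
Round 3: pos3(id68) recv 94: fwd; pos0(id94) recv 83: drop
Round 4: pos0(id94) recv 94: ELECTED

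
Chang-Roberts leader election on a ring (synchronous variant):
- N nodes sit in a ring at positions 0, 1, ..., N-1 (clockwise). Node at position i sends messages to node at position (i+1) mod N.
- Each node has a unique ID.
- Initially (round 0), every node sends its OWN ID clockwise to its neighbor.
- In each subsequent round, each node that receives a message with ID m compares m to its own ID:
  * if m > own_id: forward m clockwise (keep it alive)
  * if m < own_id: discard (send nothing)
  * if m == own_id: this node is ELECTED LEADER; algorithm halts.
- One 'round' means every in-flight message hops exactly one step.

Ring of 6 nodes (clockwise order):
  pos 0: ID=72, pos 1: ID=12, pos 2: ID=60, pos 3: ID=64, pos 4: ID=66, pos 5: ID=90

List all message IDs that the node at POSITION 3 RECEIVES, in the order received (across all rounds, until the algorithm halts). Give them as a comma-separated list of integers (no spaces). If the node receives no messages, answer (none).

Answer: 60,72,90

Derivation:
Round 1: pos1(id12) recv 72: fwd; pos2(id60) recv 12: drop; pos3(id64) recv 60: drop; pos4(id66) recv 64: drop; pos5(id90) recv 66: drop; pos0(id72) recv 90: fwd
Round 2: pos2(id60) recv 72: fwd; pos1(id12) recv 90: fwd
Round 3: pos3(id64) recv 72: fwd; pos2(id60) recv 90: fwd
Round 4: pos4(id66) recv 72: fwd; pos3(id64) recv 90: fwd
Round 5: pos5(id90) recv 72: drop; pos4(id66) recv 90: fwd
Round 6: pos5(id90) recv 90: ELECTED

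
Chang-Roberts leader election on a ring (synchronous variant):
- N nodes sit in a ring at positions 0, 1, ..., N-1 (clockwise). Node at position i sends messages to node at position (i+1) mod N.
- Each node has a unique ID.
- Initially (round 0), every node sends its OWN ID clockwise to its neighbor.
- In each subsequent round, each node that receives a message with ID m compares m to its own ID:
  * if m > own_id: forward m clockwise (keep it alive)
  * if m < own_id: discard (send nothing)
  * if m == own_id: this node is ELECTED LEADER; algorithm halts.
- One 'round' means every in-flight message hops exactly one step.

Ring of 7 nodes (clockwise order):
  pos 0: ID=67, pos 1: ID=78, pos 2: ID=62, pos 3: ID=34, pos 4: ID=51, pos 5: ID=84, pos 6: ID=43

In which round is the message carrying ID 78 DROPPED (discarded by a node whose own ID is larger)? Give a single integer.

Answer: 4

Derivation:
Round 1: pos1(id78) recv 67: drop; pos2(id62) recv 78: fwd; pos3(id34) recv 62: fwd; pos4(id51) recv 34: drop; pos5(id84) recv 51: drop; pos6(id43) recv 84: fwd; pos0(id67) recv 43: drop
Round 2: pos3(id34) recv 78: fwd; pos4(id51) recv 62: fwd; pos0(id67) recv 84: fwd
Round 3: pos4(id51) recv 78: fwd; pos5(id84) recv 62: drop; pos1(id78) recv 84: fwd
Round 4: pos5(id84) recv 78: drop; pos2(id62) recv 84: fwd
Round 5: pos3(id34) recv 84: fwd
Round 6: pos4(id51) recv 84: fwd
Round 7: pos5(id84) recv 84: ELECTED
Message ID 78 originates at pos 1; dropped at pos 5 in round 4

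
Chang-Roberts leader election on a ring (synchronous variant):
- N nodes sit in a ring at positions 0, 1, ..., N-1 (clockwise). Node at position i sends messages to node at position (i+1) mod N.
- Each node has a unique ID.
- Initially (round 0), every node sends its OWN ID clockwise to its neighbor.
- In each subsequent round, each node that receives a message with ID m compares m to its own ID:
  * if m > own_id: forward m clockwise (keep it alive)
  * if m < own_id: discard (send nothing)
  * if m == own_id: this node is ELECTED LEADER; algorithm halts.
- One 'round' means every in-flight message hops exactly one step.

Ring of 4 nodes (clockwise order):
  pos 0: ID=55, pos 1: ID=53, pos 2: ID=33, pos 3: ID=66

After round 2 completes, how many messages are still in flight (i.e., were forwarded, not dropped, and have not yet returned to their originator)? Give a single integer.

Round 1: pos1(id53) recv 55: fwd; pos2(id33) recv 53: fwd; pos3(id66) recv 33: drop; pos0(id55) recv 66: fwd
Round 2: pos2(id33) recv 55: fwd; pos3(id66) recv 53: drop; pos1(id53) recv 66: fwd
After round 2: 2 messages still in flight

Answer: 2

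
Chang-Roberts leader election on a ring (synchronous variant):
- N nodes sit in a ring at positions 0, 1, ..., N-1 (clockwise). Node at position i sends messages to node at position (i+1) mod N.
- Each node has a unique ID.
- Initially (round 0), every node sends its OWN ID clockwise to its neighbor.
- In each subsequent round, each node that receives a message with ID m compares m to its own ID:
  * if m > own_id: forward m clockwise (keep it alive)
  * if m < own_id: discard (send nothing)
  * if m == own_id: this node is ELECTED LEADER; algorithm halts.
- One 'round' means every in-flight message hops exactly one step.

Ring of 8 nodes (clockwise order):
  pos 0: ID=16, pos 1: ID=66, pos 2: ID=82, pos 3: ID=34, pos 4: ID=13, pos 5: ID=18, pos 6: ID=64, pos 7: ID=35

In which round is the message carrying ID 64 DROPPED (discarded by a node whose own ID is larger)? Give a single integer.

Round 1: pos1(id66) recv 16: drop; pos2(id82) recv 66: drop; pos3(id34) recv 82: fwd; pos4(id13) recv 34: fwd; pos5(id18) recv 13: drop; pos6(id64) recv 18: drop; pos7(id35) recv 64: fwd; pos0(id16) recv 35: fwd
Round 2: pos4(id13) recv 82: fwd; pos5(id18) recv 34: fwd; pos0(id16) recv 64: fwd; pos1(id66) recv 35: drop
Round 3: pos5(id18) recv 82: fwd; pos6(id64) recv 34: drop; pos1(id66) recv 64: drop
Round 4: pos6(id64) recv 82: fwd
Round 5: pos7(id35) recv 82: fwd
Round 6: pos0(id16) recv 82: fwd
Round 7: pos1(id66) recv 82: fwd
Round 8: pos2(id82) recv 82: ELECTED
Message ID 64 originates at pos 6; dropped at pos 1 in round 3

Answer: 3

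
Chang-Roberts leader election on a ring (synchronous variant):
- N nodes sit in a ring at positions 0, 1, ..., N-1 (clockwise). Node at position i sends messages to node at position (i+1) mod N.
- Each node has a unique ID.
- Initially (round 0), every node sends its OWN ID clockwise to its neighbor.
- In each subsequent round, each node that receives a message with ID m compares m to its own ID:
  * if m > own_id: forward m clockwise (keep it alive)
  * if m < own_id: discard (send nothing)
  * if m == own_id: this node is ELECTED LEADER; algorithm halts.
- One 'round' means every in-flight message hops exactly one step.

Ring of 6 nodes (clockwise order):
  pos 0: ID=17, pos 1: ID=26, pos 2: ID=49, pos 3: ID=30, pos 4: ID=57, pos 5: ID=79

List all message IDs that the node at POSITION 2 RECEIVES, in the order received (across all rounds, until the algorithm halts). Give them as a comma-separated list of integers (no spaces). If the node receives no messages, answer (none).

Answer: 26,79

Derivation:
Round 1: pos1(id26) recv 17: drop; pos2(id49) recv 26: drop; pos3(id30) recv 49: fwd; pos4(id57) recv 30: drop; pos5(id79) recv 57: drop; pos0(id17) recv 79: fwd
Round 2: pos4(id57) recv 49: drop; pos1(id26) recv 79: fwd
Round 3: pos2(id49) recv 79: fwd
Round 4: pos3(id30) recv 79: fwd
Round 5: pos4(id57) recv 79: fwd
Round 6: pos5(id79) recv 79: ELECTED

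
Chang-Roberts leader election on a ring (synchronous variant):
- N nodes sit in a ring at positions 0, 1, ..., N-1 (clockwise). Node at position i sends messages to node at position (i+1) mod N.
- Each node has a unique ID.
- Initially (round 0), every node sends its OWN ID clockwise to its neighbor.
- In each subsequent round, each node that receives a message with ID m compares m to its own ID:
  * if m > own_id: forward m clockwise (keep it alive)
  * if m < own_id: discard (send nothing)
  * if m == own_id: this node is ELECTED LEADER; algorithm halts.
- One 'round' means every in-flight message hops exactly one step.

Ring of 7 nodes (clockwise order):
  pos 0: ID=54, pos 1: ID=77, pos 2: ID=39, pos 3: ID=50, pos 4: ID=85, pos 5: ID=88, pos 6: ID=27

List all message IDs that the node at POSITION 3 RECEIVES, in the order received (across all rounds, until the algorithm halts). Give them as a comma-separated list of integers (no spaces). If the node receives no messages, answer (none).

Round 1: pos1(id77) recv 54: drop; pos2(id39) recv 77: fwd; pos3(id50) recv 39: drop; pos4(id85) recv 50: drop; pos5(id88) recv 85: drop; pos6(id27) recv 88: fwd; pos0(id54) recv 27: drop
Round 2: pos3(id50) recv 77: fwd; pos0(id54) recv 88: fwd
Round 3: pos4(id85) recv 77: drop; pos1(id77) recv 88: fwd
Round 4: pos2(id39) recv 88: fwd
Round 5: pos3(id50) recv 88: fwd
Round 6: pos4(id85) recv 88: fwd
Round 7: pos5(id88) recv 88: ELECTED

Answer: 39,77,88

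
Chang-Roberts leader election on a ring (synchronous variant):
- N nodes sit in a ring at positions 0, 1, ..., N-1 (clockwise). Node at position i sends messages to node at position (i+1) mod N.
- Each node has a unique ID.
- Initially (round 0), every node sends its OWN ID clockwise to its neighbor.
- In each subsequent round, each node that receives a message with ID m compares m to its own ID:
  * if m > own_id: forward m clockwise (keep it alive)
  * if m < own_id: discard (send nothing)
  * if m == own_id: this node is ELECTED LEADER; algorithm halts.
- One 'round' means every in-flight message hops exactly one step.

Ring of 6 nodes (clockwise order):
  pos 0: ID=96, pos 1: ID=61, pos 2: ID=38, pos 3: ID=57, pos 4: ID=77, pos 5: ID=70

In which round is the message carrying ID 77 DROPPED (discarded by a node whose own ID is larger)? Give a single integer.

Round 1: pos1(id61) recv 96: fwd; pos2(id38) recv 61: fwd; pos3(id57) recv 38: drop; pos4(id77) recv 57: drop; pos5(id70) recv 77: fwd; pos0(id96) recv 70: drop
Round 2: pos2(id38) recv 96: fwd; pos3(id57) recv 61: fwd; pos0(id96) recv 77: drop
Round 3: pos3(id57) recv 96: fwd; pos4(id77) recv 61: drop
Round 4: pos4(id77) recv 96: fwd
Round 5: pos5(id70) recv 96: fwd
Round 6: pos0(id96) recv 96: ELECTED
Message ID 77 originates at pos 4; dropped at pos 0 in round 2

Answer: 2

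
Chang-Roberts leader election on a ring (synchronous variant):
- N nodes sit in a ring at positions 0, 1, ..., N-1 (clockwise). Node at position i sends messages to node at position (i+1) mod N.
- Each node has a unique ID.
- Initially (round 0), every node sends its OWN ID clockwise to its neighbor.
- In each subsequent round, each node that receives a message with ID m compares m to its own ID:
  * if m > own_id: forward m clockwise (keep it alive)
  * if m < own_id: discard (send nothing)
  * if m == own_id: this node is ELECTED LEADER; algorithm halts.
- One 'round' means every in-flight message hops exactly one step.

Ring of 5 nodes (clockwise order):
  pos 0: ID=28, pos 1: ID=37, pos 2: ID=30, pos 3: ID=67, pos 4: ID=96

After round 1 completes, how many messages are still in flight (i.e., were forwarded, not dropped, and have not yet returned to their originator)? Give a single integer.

Answer: 2

Derivation:
Round 1: pos1(id37) recv 28: drop; pos2(id30) recv 37: fwd; pos3(id67) recv 30: drop; pos4(id96) recv 67: drop; pos0(id28) recv 96: fwd
After round 1: 2 messages still in flight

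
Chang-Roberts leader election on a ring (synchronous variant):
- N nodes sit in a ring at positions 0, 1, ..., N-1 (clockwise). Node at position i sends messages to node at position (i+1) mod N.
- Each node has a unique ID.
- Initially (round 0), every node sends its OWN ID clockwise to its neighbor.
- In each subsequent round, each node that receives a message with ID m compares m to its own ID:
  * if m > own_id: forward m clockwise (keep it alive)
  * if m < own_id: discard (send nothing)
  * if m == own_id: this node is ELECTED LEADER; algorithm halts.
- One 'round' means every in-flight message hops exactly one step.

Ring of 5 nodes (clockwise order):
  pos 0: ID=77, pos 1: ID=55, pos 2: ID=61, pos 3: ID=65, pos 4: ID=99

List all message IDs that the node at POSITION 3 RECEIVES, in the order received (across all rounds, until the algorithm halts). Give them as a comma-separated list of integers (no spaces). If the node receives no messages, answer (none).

Round 1: pos1(id55) recv 77: fwd; pos2(id61) recv 55: drop; pos3(id65) recv 61: drop; pos4(id99) recv 65: drop; pos0(id77) recv 99: fwd
Round 2: pos2(id61) recv 77: fwd; pos1(id55) recv 99: fwd
Round 3: pos3(id65) recv 77: fwd; pos2(id61) recv 99: fwd
Round 4: pos4(id99) recv 77: drop; pos3(id65) recv 99: fwd
Round 5: pos4(id99) recv 99: ELECTED

Answer: 61,77,99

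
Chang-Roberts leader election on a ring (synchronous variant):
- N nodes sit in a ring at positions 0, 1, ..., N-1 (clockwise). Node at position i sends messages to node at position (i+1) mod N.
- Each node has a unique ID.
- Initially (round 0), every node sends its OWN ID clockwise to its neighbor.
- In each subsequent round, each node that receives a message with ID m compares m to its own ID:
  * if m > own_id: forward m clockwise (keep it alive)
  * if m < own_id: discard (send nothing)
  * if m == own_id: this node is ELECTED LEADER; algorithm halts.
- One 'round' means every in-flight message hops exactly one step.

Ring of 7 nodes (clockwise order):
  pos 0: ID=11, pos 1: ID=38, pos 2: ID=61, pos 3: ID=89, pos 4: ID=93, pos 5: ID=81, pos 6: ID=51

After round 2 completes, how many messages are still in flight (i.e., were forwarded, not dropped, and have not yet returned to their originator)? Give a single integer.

Round 1: pos1(id38) recv 11: drop; pos2(id61) recv 38: drop; pos3(id89) recv 61: drop; pos4(id93) recv 89: drop; pos5(id81) recv 93: fwd; pos6(id51) recv 81: fwd; pos0(id11) recv 51: fwd
Round 2: pos6(id51) recv 93: fwd; pos0(id11) recv 81: fwd; pos1(id38) recv 51: fwd
After round 2: 3 messages still in flight

Answer: 3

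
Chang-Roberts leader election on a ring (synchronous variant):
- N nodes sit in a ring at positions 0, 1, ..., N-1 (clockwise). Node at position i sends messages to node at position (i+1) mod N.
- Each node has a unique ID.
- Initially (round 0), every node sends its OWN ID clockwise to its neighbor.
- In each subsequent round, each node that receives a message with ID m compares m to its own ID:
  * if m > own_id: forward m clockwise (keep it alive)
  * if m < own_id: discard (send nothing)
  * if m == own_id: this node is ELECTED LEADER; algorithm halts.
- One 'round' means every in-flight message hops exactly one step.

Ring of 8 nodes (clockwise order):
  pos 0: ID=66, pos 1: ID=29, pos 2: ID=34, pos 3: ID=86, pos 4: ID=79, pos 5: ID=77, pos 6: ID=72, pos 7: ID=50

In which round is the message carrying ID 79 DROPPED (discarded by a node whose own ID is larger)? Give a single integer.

Round 1: pos1(id29) recv 66: fwd; pos2(id34) recv 29: drop; pos3(id86) recv 34: drop; pos4(id79) recv 86: fwd; pos5(id77) recv 79: fwd; pos6(id72) recv 77: fwd; pos7(id50) recv 72: fwd; pos0(id66) recv 50: drop
Round 2: pos2(id34) recv 66: fwd; pos5(id77) recv 86: fwd; pos6(id72) recv 79: fwd; pos7(id50) recv 77: fwd; pos0(id66) recv 72: fwd
Round 3: pos3(id86) recv 66: drop; pos6(id72) recv 86: fwd; pos7(id50) recv 79: fwd; pos0(id66) recv 77: fwd; pos1(id29) recv 72: fwd
Round 4: pos7(id50) recv 86: fwd; pos0(id66) recv 79: fwd; pos1(id29) recv 77: fwd; pos2(id34) recv 72: fwd
Round 5: pos0(id66) recv 86: fwd; pos1(id29) recv 79: fwd; pos2(id34) recv 77: fwd; pos3(id86) recv 72: drop
Round 6: pos1(id29) recv 86: fwd; pos2(id34) recv 79: fwd; pos3(id86) recv 77: drop
Round 7: pos2(id34) recv 86: fwd; pos3(id86) recv 79: drop
Round 8: pos3(id86) recv 86: ELECTED
Message ID 79 originates at pos 4; dropped at pos 3 in round 7

Answer: 7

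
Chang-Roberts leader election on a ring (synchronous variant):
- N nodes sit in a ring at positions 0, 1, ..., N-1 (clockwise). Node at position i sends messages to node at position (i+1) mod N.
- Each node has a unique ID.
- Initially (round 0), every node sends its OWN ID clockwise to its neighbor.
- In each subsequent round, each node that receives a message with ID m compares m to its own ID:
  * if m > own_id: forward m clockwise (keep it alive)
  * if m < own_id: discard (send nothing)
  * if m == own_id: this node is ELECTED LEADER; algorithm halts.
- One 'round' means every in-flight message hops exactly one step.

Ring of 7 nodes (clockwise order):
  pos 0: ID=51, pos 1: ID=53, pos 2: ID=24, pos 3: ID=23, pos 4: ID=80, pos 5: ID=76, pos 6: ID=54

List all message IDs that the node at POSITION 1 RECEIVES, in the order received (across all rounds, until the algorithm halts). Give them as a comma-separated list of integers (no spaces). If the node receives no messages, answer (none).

Round 1: pos1(id53) recv 51: drop; pos2(id24) recv 53: fwd; pos3(id23) recv 24: fwd; pos4(id80) recv 23: drop; pos5(id76) recv 80: fwd; pos6(id54) recv 76: fwd; pos0(id51) recv 54: fwd
Round 2: pos3(id23) recv 53: fwd; pos4(id80) recv 24: drop; pos6(id54) recv 80: fwd; pos0(id51) recv 76: fwd; pos1(id53) recv 54: fwd
Round 3: pos4(id80) recv 53: drop; pos0(id51) recv 80: fwd; pos1(id53) recv 76: fwd; pos2(id24) recv 54: fwd
Round 4: pos1(id53) recv 80: fwd; pos2(id24) recv 76: fwd; pos3(id23) recv 54: fwd
Round 5: pos2(id24) recv 80: fwd; pos3(id23) recv 76: fwd; pos4(id80) recv 54: drop
Round 6: pos3(id23) recv 80: fwd; pos4(id80) recv 76: drop
Round 7: pos4(id80) recv 80: ELECTED

Answer: 51,54,76,80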